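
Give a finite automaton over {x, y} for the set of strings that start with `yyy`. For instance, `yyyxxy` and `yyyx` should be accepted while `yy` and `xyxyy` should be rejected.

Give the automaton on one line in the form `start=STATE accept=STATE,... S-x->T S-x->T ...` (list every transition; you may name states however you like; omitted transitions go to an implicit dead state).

Check the first 3 symbols one by one: A through C record how many have matched `yyy` so far; any wrong symbol goes to the dead state E. After all 3 match we enter the accepting sink D.
With 5 states:
       x  y 
>  A   E  B 
   B   E  C 
   C   E  D 
 * D   D  D 
   E   E  E 
(> = start, * = accepting)

start=A accept=D A-x->E A-y->B B-x->E B-y->C C-x->E C-y->D D-x->D D-y->D E-x->E E-y->E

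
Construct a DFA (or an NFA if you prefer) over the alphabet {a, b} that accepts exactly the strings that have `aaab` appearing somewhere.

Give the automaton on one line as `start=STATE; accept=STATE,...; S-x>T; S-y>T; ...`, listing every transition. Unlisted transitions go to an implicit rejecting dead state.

Track how much of `aaab` has been matched so far: state s0 is no progress, s4 is the absorbing accept state reached once `aaab` has occurred. Intermediate states record partial matches; on a mismatch, fall back to the longest reusable overlap.
With 5 states:
        a   b  
>  s0   s1  s0 
   s1   s2  s0 
   s2   s3  s0 
   s3   s3  s4 
 * s4   s4  s4 
(> = start, * = accepting)

start=s0; accept=s4; s0-a>s1; s0-b>s0; s1-a>s2; s1-b>s0; s2-a>s3; s2-b>s0; s3-a>s3; s3-b>s4; s4-a>s4; s4-b>s4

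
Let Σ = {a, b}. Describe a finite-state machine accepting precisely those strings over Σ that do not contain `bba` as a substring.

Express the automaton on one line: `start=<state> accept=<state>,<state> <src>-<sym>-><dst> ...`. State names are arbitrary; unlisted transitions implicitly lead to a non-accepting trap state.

This is the complement of 'contains `bba`'. Use the same substring-matching states — s0 through s3 holding how much of `bba` has just been matched — but flip the accepting set: everything except the trap s3 accepts.
A 4-state machine:
        a   b  
>* s0   s0  s1 
 * s1   s0  s2 
 * s2   s3  s2 
   s3   s3  s3 
(> = start, * = accepting)

start=s0 accept=s0,s1,s2 s0-a->s0 s0-b->s1 s1-a->s0 s1-b->s2 s2-a->s3 s2-b->s2 s3-a->s3 s3-b->s3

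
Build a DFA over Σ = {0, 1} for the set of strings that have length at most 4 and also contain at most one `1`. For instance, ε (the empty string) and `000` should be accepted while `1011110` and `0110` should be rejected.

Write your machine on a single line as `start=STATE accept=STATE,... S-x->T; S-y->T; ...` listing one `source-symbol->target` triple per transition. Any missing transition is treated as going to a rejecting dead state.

start=S0; accept=S0,S1,S2,S3,S4,S6,S7,S9,S10; S0-0->S1; S0-1->S2; S1-0->S3; S1-1->S4; S2-0->S4; S2-1->S5; S3-0->S6; S3-1->S7; S4-0->S7; S4-1->S8; S5-0->S8; S5-1->S8; S6-0->S9; S6-1->S10; S7-0->S10; S7-1->S11; S8-0->S11; S8-1->S11; S9-0->S12; S9-1->S13; S10-0->S13; S10-1->S14; S11-0->S14; S11-1->S14; S12-0->S12; S12-1->S13; S13-0->S13; S13-1->S14; S14-0->S14; S14-1->S14

Build one automaton per condition and run them in lockstep. The first has 6 states tracking the input length, saturating at 5; the second has 3 states tracking the count of `1`s, saturating at 2. A product state is a pair (one from each), accepting exactly when both do.
15 states suffice.
          0    1  
>* S0     S1   S2 
 * S1     S3   S4 
 * S2     S4   S5 
 * S3     S6   S7 
 * S4     S7   S8 
   S5     S8   S8 
 * S6     S9  S10 
 * S7    S10  S11 
   S8    S11  S11 
 * S9    S12  S13 
 * S10   S13  S14 
   S11   S14  S14 
   S12   S12  S13 
   S13   S13  S14 
   S14   S14  S14 
(> = start, * = accepting)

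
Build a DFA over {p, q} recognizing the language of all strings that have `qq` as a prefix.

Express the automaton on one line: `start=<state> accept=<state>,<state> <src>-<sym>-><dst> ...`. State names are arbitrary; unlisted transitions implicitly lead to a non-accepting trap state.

Check the first 2 symbols one by one: s0 through s1 record how many have matched `qq` so far; any wrong symbol goes to the dead state s3. After all 2 match we enter the accepting sink s2.
4 states suffice.
        p   q  
>  s0   s3  s1 
   s1   s3  s2 
 * s2   s2  s2 
   s3   s3  s3 
(> = start, * = accepting)

start=s0 accept=s2 s0-p->s3 s0-q->s1 s1-p->s3 s1-q->s2 s2-p->s2 s2-q->s2 s3-p->s3 s3-q->s3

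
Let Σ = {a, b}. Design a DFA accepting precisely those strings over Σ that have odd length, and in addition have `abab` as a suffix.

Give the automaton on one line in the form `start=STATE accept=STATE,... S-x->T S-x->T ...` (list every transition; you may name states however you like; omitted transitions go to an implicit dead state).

start=s0 accept=s5 s0-a->s1 s0-b->s1 s1-a->s2 s1-b->s0 s2-a->s1 s2-b->s3 s3-a->s4 s3-b->s0 s4-a->s1 s4-b->s5 s5-a->s4 s5-b->s0

Build one automaton per condition and run them in lockstep. The first has 2 states tracking the input length modulo 2; the second has 5 states tracking how much of the suffix `abab` has currently been matched. A product state is a pair (one from each), accepting exactly when both do. Equivalent product states are then merged.
A 6-state machine:
        a   b  
>  s0   s1  s1 
   s1   s2  s0 
   s2   s1  s3 
   s3   s4  s0 
   s4   s1  s5 
 * s5   s4  s0 
(> = start, * = accepting)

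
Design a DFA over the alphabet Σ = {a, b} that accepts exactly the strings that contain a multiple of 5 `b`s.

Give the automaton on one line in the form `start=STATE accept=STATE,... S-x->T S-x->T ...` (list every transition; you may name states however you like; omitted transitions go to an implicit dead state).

start=S0 accept=S0 S0-a->S0 S0-b->S1 S1-a->S1 S1-b->S2 S2-a->S2 S2-b->S3 S3-a->S3 S3-b->S4 S4-a->S4 S4-b->S0

The only thing that matters is how many `b`s have appeared, reduced mod 5. Use one state per residue: S0 for 0, …, S4 for 4. Reading `b` moves to the next residue; anything else stays put. S0 is accepting.
5 states suffice.
        a   b  
>* S0   S0  S1 
   S1   S1  S2 
   S2   S2  S3 
   S3   S3  S4 
   S4   S4  S0 
(> = start, * = accepting)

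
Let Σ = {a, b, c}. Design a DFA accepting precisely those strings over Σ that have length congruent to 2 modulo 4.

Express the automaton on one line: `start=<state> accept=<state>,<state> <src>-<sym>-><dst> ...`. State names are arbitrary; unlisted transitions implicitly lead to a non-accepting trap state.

start=q0 accept=q2 q0-a->q1 q0-b->q1 q0-c->q1 q1-a->q2 q1-b->q2 q1-c->q2 q2-a->q3 q2-b->q3 q2-c->q3 q3-a->q0 q3-b->q0 q3-c->q0

Count input length modulo 4: every symbol advances one step around the cycle q0 → q1 → q2 → q3 → q0. Accept at q2.
        a   b   c  
>  q0   q1  q1  q1 
   q1   q2  q2  q2 
 * q2   q3  q3  q3 
   q3   q0  q0  q0 
(> = start, * = accepting)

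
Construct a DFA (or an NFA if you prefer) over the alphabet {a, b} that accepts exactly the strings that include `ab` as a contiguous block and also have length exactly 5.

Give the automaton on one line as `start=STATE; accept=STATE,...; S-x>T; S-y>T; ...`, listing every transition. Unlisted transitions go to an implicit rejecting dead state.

Build one automaton per condition and run them in lockstep. One (3 states) tracks whether and how much of `ab` has been seen; the other (7 states) tracks the input length, saturating at 6. Each combined state is a pair, one component from each; accept when both components accept. After merging equivalent states the machine shrinks.
With 13 states:
          a    b  
>  q0     q1   q2 
   q1     q3   q4 
   q2     q3   q5 
   q3     q6   q7 
   q4     q7   q7 
   q5     q6   q8 
   q6     q9  q10 
   q7    q10  q10 
   q8     q9  q11 
   q9    q11  q12 
   q10   q12  q12 
   q11   q11  q11 
 * q12   q11  q11 
(> = start, * = accepting)

start=q0; accept=q12; q0-a>q1; q0-b>q2; q1-a>q3; q1-b>q4; q2-a>q3; q2-b>q5; q3-a>q6; q3-b>q7; q4-a>q7; q4-b>q7; q5-a>q6; q5-b>q8; q6-a>q9; q6-b>q10; q7-a>q10; q7-b>q10; q8-a>q9; q8-b>q11; q9-a>q11; q9-b>q12; q10-a>q12; q10-b>q12; q11-a>q11; q11-b>q11; q12-a>q11; q12-b>q11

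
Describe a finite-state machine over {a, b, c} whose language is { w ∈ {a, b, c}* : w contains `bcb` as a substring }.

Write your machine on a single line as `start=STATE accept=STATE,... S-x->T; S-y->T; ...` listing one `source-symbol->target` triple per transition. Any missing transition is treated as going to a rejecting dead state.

Track how much of `bcb` has been matched so far: state s0 is no progress, s3 is the absorbing accept state reached once `bcb` has occurred. Intermediate states record partial matches; on a mismatch, fall back to the longest reusable overlap.
4 states suffice.
        a   b   c  
>  s0   s0  s1  s0 
   s1   s0  s1  s2 
   s2   s0  s3  s0 
 * s3   s3  s3  s3 
(> = start, * = accepting)

start=s0; accept=s3; s0-a->s0; s0-b->s1; s0-c->s0; s1-a->s0; s1-b->s1; s1-c->s2; s2-a->s0; s2-b->s3; s2-c->s0; s3-a->s3; s3-b->s3; s3-c->s3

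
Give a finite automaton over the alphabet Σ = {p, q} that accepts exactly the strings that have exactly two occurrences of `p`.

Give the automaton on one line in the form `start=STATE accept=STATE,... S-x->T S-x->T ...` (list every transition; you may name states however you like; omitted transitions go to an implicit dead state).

start=A accept=C A-p->B A-q->A B-p->C B-q->B C-p->D C-q->C D-p->D D-q->D

Only the number of `p`s matters, and only up to 3. Make a chain A → B → C → D advanced by each `p` (with D absorbing); every other symbol self-loops. The accepting set is {C}.
4 states suffice.
       p  q 
>  A   B  A 
   B   C  B 
 * C   D  C 
   D   D  D 
(> = start, * = accepting)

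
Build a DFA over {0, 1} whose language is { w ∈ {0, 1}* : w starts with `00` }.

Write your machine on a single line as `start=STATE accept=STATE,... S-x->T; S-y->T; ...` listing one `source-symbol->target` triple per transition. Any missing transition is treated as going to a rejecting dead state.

Check the first 2 symbols one by one: q0 through q1 record how many have matched `00` so far; any wrong symbol goes to the dead state q3. After all 2 match we enter the accepting sink q2.
4 states suffice.
        0   1  
>  q0   q1  q3 
   q1   q2  q3 
 * q2   q2  q2 
   q3   q3  q3 
(> = start, * = accepting)

start=q0; accept=q2; q0-0->q1; q0-1->q3; q1-0->q2; q1-1->q3; q2-0->q2; q2-1->q2; q3-0->q3; q3-1->q3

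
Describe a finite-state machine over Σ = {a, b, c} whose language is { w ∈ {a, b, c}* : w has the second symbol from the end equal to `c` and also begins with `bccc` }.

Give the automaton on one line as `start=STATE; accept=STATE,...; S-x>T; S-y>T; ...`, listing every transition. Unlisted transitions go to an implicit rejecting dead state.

start=S0; accept=S15,S16,S17; S0-a>S1; S0-b>S2; S0-c>S3; S1-a>S4; S1-b>S5; S1-c>S6; S2-a>S7; S2-b>S8; S2-c>S9; S3-a>S10; S3-b>S11; S3-c>S12; S4-a>S4; S4-b>S5; S4-c>S6; S5-a>S7; S5-b>S8; S5-c>S13; S6-a>S10; S6-b>S11; S6-c>S12; S7-a>S4; S7-b>S5; S7-c>S6; S8-a>S7; S8-b>S8; S8-c>S13; S9-a>S10; S9-b>S11; S9-c>S14; S10-a>S4; S10-b>S5; S10-c>S6; S11-a>S7; S11-b>S8; S11-c>S13; S12-a>S10; S12-b>S11; S12-c>S12; S13-a>S10; S13-b>S11; S13-c>S12; S14-a>S10; S14-b>S11; S14-c>S15; S15-a>S16; S15-b>S17; S15-c>S15; S16-a>S18; S16-b>S19; S16-c>S20; S17-a>S21; S17-b>S22; S17-c>S23; S18-a>S18; S18-b>S19; S18-c>S20; S19-a>S21; S19-b>S22; S19-c>S23; S20-a>S16; S20-b>S17; S20-c>S15; S21-a>S18; S21-b>S19; S21-c>S20; S22-a>S21; S22-b>S22; S22-c>S23; S23-a>S16; S23-b>S17; S23-c>S15

Run two small machines in parallel and take their product. One (13 states) tracks the last 2 symbols read; the other (6 states) tracks whether the input so far still matches the prefix `bccc`. Each combined state is a pair, one component from each; accept when both components accept.
With 24 states:
          a    b    c  
>  S0     S1   S2   S3 
   S1     S4   S5   S6 
   S2     S7   S8   S9 
   S3    S10  S11  S12 
   S4     S4   S5   S6 
   S5     S7   S8  S13 
   S6    S10  S11  S12 
   S7     S4   S5   S6 
   S8     S7   S8  S13 
   S9    S10  S11  S14 
   S10    S4   S5   S6 
   S11    S7   S8  S13 
   S12   S10  S11  S12 
   S13   S10  S11  S12 
   S14   S10  S11  S15 
 * S15   S16  S17  S15 
 * S16   S18  S19  S20 
 * S17   S21  S22  S23 
   S18   S18  S19  S20 
   S19   S21  S22  S23 
   S20   S16  S17  S15 
   S21   S18  S19  S20 
   S22   S21  S22  S23 
   S23   S16  S17  S15 
(> = start, * = accepting)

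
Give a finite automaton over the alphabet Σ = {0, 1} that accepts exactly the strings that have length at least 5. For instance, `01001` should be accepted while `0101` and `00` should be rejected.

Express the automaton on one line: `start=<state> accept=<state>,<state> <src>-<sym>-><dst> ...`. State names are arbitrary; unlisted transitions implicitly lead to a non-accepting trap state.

Count input length up to 6: every symbol moves from q0 toward q6, which means 'more than 5' and absorbs. Accept from {q5, q6}.
A 7-state machine:
        0   1  
>  q0   q1  q1 
   q1   q2  q2 
   q2   q3  q3 
   q3   q4  q4 
   q4   q5  q5 
 * q5   q6  q6 
 * q6   q6  q6 
(> = start, * = accepting)

start=q0 accept=q5,q6 q0-0->q1 q0-1->q1 q1-0->q2 q1-1->q2 q2-0->q3 q2-1->q3 q3-0->q4 q3-1->q4 q4-0->q5 q4-1->q5 q5-0->q6 q5-1->q6 q6-0->q6 q6-1->q6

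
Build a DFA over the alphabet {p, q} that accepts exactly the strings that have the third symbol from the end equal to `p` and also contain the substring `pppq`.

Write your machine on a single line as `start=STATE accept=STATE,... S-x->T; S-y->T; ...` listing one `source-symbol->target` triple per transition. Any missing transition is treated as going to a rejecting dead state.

Run two small machines in parallel and take their product. One (15 states) tracks the last 3 symbols read; the other (5 states) tracks whether and how much of `pppq` has been seen. Each combined state is a pair, one component from each; accept when both components accept. After merging equivalent states the machine shrinks.
12 states suffice.
          p    q  
>  S0     S1   S0 
   S1     S2   S0 
   S2     S3   S0 
   S3     S3   S4 
 * S4     S5   S6 
 * S5     S7   S8 
 * S6     S9  S10 
   S7    S11   S4 
   S8     S5   S6 
   S9     S7   S8 
   S10    S9  S10 
 * S11   S11   S4 
(> = start, * = accepting)

start=S0; accept=S4,S5,S6,S11; S0-p->S1; S0-q->S0; S1-p->S2; S1-q->S0; S2-p->S3; S2-q->S0; S3-p->S3; S3-q->S4; S4-p->S5; S4-q->S6; S5-p->S7; S5-q->S8; S6-p->S9; S6-q->S10; S7-p->S11; S7-q->S4; S8-p->S5; S8-q->S6; S9-p->S7; S9-q->S8; S10-p->S9; S10-q->S10; S11-p->S11; S11-q->S4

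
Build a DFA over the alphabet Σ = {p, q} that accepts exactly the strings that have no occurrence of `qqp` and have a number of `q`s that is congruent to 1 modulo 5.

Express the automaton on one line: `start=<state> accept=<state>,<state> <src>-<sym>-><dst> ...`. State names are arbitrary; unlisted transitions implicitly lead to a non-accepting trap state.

start=S0 accept=S1,S2,S15 S0-p->S0 S0-q->S1 S1-p->S2 S1-q->S3 S2-p->S2 S2-q->S4 S3-p->S5 S3-q->S6 S4-p->S7 S4-q->S6 S5-p->S5 S5-q->S8 S6-p->S8 S6-q->S9 S7-p->S7 S7-q->S10 S8-p->S8 S8-q->S11 S9-p->S11 S9-q->S12 S10-p->S13 S10-q->S9 S11-p->S11 S11-q->S14 S12-p->S14 S12-q->S15 S13-p->S13 S13-q->S16 S14-p->S14 S14-q->S17 S15-p->S17 S15-q->S3 S16-p->S18 S16-q->S12 S17-p->S17 S17-q->S5 S18-p->S18 S18-q->S19 S19-p->S0 S19-q->S15

Build one automaton per condition and run them in lockstep. One (4 states) tracks partial matches of the forbidden pattern `qqp`; the other (5 states) tracks the count of `q`s modulo 5. Each combined state is a pair, one component from each; accept when both components accept.
          p    q  
>  S0     S0   S1 
 * S1     S2   S3 
 * S2     S2   S4 
   S3     S5   S6 
   S4     S7   S6 
   S5     S5   S8 
   S6     S8   S9 
   S7     S7  S10 
   S8     S8  S11 
   S9    S11  S12 
   S10   S13   S9 
   S11   S11  S14 
   S12   S14  S15 
   S13   S13  S16 
   S14   S14  S17 
 * S15   S17   S3 
   S16   S18  S12 
   S17   S17   S5 
   S18   S18  S19 
   S19    S0  S15 
(> = start, * = accepting)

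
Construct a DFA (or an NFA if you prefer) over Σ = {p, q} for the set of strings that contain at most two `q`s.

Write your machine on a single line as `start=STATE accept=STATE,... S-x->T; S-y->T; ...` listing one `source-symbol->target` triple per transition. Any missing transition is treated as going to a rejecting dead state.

Only the number of `q`s matters, and only up to 3. Make a chain s0 → s1 → s2 → s3 advanced by each `q` (with s3 absorbing); every other symbol self-loops. The accepting set is {s0, s1, s2}.
A 4-state machine:
        p   q  
>* s0   s0  s1 
 * s1   s1  s2 
 * s2   s2  s3 
   s3   s3  s3 
(> = start, * = accepting)

start=s0; accept=s0,s1,s2; s0-p->s0; s0-q->s1; s1-p->s1; s1-q->s2; s2-p->s2; s2-q->s3; s3-p->s3; s3-q->s3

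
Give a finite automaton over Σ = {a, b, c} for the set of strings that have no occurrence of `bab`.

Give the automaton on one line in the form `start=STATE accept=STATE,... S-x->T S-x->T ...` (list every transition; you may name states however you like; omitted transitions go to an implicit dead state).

start=q0 accept=q0,q1,q2 q0-a->q0 q0-b->q1 q0-c->q0 q1-a->q2 q1-b->q1 q1-c->q0 q2-a->q0 q2-b->q3 q2-c->q0 q3-a->q3 q3-b->q3 q3-c->q3

This is the complement of 'contains `bab`'. Use the same substring-matching states — q0 through q3 holding how much of `bab` has just been matched — but flip the accepting set: everything except the trap q3 accepts.
        a   b   c  
>* q0   q0  q1  q0 
 * q1   q2  q1  q0 
 * q2   q0  q3  q0 
   q3   q3  q3  q3 
(> = start, * = accepting)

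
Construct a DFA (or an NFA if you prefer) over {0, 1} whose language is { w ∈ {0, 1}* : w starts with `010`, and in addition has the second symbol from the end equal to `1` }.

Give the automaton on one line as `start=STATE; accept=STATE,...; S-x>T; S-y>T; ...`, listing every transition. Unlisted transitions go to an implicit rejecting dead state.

Handle the two conditions separately and then intersect. The first has 5 states tracking whether the input so far still matches the prefix `010`; the second has 7 states tracking the last 2 symbols read. A product state is a pair (one from each), accepting exactly when both do. After merging equivalent states the machine shrinks.
8 states suffice.
       0  1 
>  A   B  C 
   B   C  D 
   C   C  C 
   D   E  C 
 * E   F  G 
   F   F  G 
   G   E  H 
 * H   E  H 
(> = start, * = accepting)

start=A; accept=E,H; A-0>B; A-1>C; B-0>C; B-1>D; C-0>C; C-1>C; D-0>E; D-1>C; E-0>F; E-1>G; F-0>F; F-1>G; G-0>E; G-1>H; H-0>E; H-1>H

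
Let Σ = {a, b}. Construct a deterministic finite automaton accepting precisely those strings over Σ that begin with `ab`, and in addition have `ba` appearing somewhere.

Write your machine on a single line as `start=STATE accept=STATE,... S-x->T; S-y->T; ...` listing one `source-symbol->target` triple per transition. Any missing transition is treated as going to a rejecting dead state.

start=s0; accept=s4; s0-a->s1; s0-b->s2; s1-a->s2; s1-b->s3; s2-a->s2; s2-b->s2; s3-a->s4; s3-b->s3; s4-a->s4; s4-b->s4

Build one automaton per condition and run them in lockstep. One (4 states) tracks whether the input so far still matches the prefix `ab`; the other (3 states) tracks whether and how much of `ba` has been seen. Each combined state is a pair, one component from each; accept when both components accept. Minimizing collapses redundant product states.
A 5-state machine:
        a   b  
>  s0   s1  s2 
   s1   s2  s3 
   s2   s2  s2 
   s3   s4  s3 
 * s4   s4  s4 
(> = start, * = accepting)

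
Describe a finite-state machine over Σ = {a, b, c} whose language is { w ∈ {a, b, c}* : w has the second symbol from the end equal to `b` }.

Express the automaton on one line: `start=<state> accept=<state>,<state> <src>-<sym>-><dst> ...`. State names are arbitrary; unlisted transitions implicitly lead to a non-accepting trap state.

start=S0 accept=S7,S8,S9 S0-a->S1 S0-b->S2 S0-c->S3 S1-a->S4 S1-b->S5 S1-c->S6 S2-a->S7 S2-b->S8 S2-c->S9 S3-a->S10 S3-b->S11 S3-c->S12 S4-a->S4 S4-b->S5 S4-c->S6 S5-a->S7 S5-b->S8 S5-c->S9 S6-a->S10 S6-b->S11 S6-c->S12 S7-a->S4 S7-b->S5 S7-c->S6 S8-a->S7 S8-b->S8 S8-c->S9 S9-a->S10 S9-b->S11 S9-c->S12 S10-a->S4 S10-b->S5 S10-c->S6 S11-a->S7 S11-b->S8 S11-c->S9 S12-a->S10 S12-b->S11 S12-c->S12

A DFA must remember the last 2 symbols (since which symbol is second-to-last isn't known until the input ends). Use one state per possible window of the last ≤2 symbols; accept from those whose window starts with `b`.
13 states suffice.
          a    b    c  
>  S0     S1   S2   S3 
   S1     S4   S5   S6 
   S2     S7   S8   S9 
   S3    S10  S11  S12 
   S4     S4   S5   S6 
   S5     S7   S8   S9 
   S6    S10  S11  S12 
 * S7     S4   S5   S6 
 * S8     S7   S8   S9 
 * S9    S10  S11  S12 
   S10    S4   S5   S6 
   S11    S7   S8   S9 
   S12   S10  S11  S12 
(> = start, * = accepting)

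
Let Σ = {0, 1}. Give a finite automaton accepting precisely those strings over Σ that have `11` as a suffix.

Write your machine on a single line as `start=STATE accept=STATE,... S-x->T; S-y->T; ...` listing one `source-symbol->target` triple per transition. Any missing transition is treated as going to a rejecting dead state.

start=s0; accept=s2; s0-0->s0; s0-1->s1; s1-0->s0; s1-1->s2; s2-0->s0; s2-1->s2

Remember how much of `11` the current input suffix matches. State s0 means no match yet; s1 means the last symbol is `1`; s2 means the last 2 symbols are `11`. Only s2 accepts. On a mismatch, fall back to the longest proper suffix that is still a prefix of `11`.
A 3-state machine:
        0   1  
>  s0   s0  s1 
   s1   s0  s2 
 * s2   s0  s2 
(> = start, * = accepting)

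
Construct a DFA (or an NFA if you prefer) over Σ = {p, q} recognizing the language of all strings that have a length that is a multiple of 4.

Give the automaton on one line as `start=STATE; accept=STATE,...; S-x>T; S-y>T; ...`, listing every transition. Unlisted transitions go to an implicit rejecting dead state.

Only the length mod 4 matters, so use a 4-cycle: from any state, every input symbol moves to the next state, wrapping D back to A. Mark A accepting.
       p  q 
>* A   B  B 
   B   C  C 
   C   D  D 
   D   A  A 
(> = start, * = accepting)

start=A; accept=A; A-p>B; A-q>B; B-p>C; B-q>C; C-p>D; C-q>D; D-p>A; D-q>A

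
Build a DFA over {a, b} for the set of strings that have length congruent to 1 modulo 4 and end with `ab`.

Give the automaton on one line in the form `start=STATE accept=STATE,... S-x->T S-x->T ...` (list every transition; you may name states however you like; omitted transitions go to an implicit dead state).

start=q0 accept=q11 q0-a->q1 q0-b->q2 q1-a->q3 q1-b->q4 q2-a->q3 q2-b->q5 q3-a->q6 q3-b->q7 q4-a->q6 q4-b->q8 q5-a->q6 q5-b->q8 q6-a->q9 q6-b->q10 q7-a->q9 q7-b->q0 q8-a->q9 q8-b->q0 q9-a->q1 q9-b->q11 q10-a->q1 q10-b->q2 q11-a->q3 q11-b->q5

Handle the two conditions separately and then intersect. One (4 states) tracks the input length modulo 4; the other (3 states) tracks how much of the suffix `ab` has currently been matched. Each combined state is a pair, one component from each; accept when both components accept.
With 12 states:
          a    b  
>  q0     q1   q2 
   q1     q3   q4 
   q2     q3   q5 
   q3     q6   q7 
   q4     q6   q8 
   q5     q6   q8 
   q6     q9  q10 
   q7     q9   q0 
   q8     q9   q0 
   q9     q1  q11 
   q10    q1   q2 
 * q11    q3   q5 
(> = start, * = accepting)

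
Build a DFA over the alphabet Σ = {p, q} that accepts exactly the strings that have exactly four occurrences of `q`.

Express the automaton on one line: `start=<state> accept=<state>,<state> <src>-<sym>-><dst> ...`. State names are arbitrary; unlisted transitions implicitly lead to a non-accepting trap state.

Only the number of `q`s matters, and only up to 5. Make a chain s0 → s1 → s2 → s3 → s4 → s5 advanced by each `q` (with s5 absorbing); every other symbol self-loops. The accepting set is {s4}.
6 states suffice.
        p   q  
>  s0   s0  s1 
   s1   s1  s2 
   s2   s2  s3 
   s3   s3  s4 
 * s4   s4  s5 
   s5   s5  s5 
(> = start, * = accepting)

start=s0 accept=s4 s0-p->s0 s0-q->s1 s1-p->s1 s1-q->s2 s2-p->s2 s2-q->s3 s3-p->s3 s3-q->s4 s4-p->s4 s4-q->s5 s5-p->s5 s5-q->s5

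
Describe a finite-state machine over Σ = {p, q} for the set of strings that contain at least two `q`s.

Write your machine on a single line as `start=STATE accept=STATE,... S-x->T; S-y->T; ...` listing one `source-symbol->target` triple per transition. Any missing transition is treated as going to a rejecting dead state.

Only the number of `q`s matters, and only up to 3. Make a chain A → B → C → D advanced by each `q` (with D absorbing); every other symbol self-loops. The accepting set is {C, D}.
A 4-state machine:
       p  q 
>  A   A  B 
   B   B  C 
 * C   C  D 
 * D   D  D 
(> = start, * = accepting)

start=A; accept=C,D; A-p->A; A-q->B; B-p->B; B-q->C; C-p->C; C-q->D; D-p->D; D-q->D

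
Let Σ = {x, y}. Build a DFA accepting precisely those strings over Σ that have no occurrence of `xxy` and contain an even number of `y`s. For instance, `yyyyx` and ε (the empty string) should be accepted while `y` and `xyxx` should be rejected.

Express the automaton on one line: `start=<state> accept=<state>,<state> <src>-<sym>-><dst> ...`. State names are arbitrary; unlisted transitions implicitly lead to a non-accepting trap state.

Build one automaton per condition and run them in lockstep. The first has 4 states tracking partial matches of the forbidden pattern `xxy`; the second has 2 states tracking the count of `y`s modulo 2. A product state is a pair (one from each), accepting exactly when both do. After merging equivalent states the machine shrinks.
With 6 states:
        x   y  
>* q0   q1  q2 
 * q1   q3  q2 
   q2   q4  q0 
 * q3   q3  q5 
   q4   q5  q0 
   q5   q5  q5 
(> = start, * = accepting)

start=q0 accept=q0,q1,q3 q0-x->q1 q0-y->q2 q1-x->q3 q1-y->q2 q2-x->q4 q2-y->q0 q3-x->q3 q3-y->q5 q4-x->q5 q4-y->q0 q5-x->q5 q5-y->q5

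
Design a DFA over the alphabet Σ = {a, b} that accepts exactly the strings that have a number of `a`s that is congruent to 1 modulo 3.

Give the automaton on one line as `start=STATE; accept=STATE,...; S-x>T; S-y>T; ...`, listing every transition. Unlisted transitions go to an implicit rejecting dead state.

start=q0; accept=q1; q0-a>q1; q0-b>q0; q1-a>q2; q1-b>q1; q2-a>q0; q2-b>q2

The only thing that matters is how many `a`s have appeared, reduced mod 3. Use one state per residue: q0 for 0, …, q2 for 2. Reading `a` moves to the next residue; anything else stays put. q1 is accepting.
A 3-state machine:
        a   b  
>  q0   q1  q0 
 * q1   q2  q1 
   q2   q0  q2 
(> = start, * = accepting)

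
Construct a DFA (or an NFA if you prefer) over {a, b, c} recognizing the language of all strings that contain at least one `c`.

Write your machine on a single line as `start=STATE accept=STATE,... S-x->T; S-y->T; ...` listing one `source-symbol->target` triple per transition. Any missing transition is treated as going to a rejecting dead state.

Count `c`s, saturating at 2: state q0 means no `c` yet, q1 means one `c` seen, q2 means more than one. Each `c` increments (capped at q2); other symbols loop. Accept from {q1, q2}.
        a   b   c  
>  q0   q0  q0  q1 
 * q1   q1  q1  q2 
 * q2   q2  q2  q2 
(> = start, * = accepting)

start=q0; accept=q1,q2; q0-a->q0; q0-b->q0; q0-c->q1; q1-a->q1; q1-b->q1; q1-c->q2; q2-a->q2; q2-b->q2; q2-c->q2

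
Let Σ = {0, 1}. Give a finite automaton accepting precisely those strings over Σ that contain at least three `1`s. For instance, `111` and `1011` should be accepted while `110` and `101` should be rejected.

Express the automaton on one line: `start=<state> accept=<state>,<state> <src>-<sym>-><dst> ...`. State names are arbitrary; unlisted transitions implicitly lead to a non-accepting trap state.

start=s0 accept=s3,s4 s0-0->s0 s0-1->s1 s1-0->s1 s1-1->s2 s2-0->s2 s2-1->s3 s3-0->s3 s3-1->s4 s4-0->s4 s4-1->s4

Count `1`s, saturating at 4: states s0 through s3 mean 0 through 3 `1`s seen; s4 means more than 3. Each `1` increments (capped at s4); other symbols loop. Accept from {s3, s4}.
5 states suffice.
        0   1  
>  s0   s0  s1 
   s1   s1  s2 
   s2   s2  s3 
 * s3   s3  s4 
 * s4   s4  s4 
(> = start, * = accepting)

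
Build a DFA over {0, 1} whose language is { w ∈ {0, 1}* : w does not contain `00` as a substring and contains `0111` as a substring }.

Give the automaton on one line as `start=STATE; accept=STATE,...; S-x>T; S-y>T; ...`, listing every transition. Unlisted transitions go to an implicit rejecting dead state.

Handle the two conditions separately and then intersect. One (3 states) tracks partial matches of the forbidden pattern `00`; the other (5 states) tracks whether and how much of `0111` has been seen. Each combined state is a pair, one component from each; accept when both components accept. After merging equivalent states the machine shrinks.
A 7-state machine:
        0   1  
>  q0   q1  q0 
   q1   q2  q3 
   q2   q2  q2 
   q3   q1  q4 
   q4   q1  q5 
 * q5   q6  q5 
 * q6   q2  q5 
(> = start, * = accepting)

start=q0; accept=q5,q6; q0-0>q1; q0-1>q0; q1-0>q2; q1-1>q3; q2-0>q2; q2-1>q2; q3-0>q1; q3-1>q4; q4-0>q1; q4-1>q5; q5-0>q6; q5-1>q5; q6-0>q2; q6-1>q5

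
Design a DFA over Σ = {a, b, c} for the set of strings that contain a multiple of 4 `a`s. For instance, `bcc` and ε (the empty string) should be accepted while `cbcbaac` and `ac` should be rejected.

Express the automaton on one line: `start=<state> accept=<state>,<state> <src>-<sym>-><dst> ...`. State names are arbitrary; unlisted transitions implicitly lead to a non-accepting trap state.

Keep the running count of `a`s modulo 4: each `a` advances along the cycle q0 → q1 → q2 → q3 → q0 while other symbols loop. Accept at q0.
A 4-state machine:
        a   b   c  
>* q0   q1  q0  q0 
   q1   q2  q1  q1 
   q2   q3  q2  q2 
   q3   q0  q3  q3 
(> = start, * = accepting)

start=q0 accept=q0 q0-a->q1 q0-b->q0 q0-c->q0 q1-a->q2 q1-b->q1 q1-c->q1 q2-a->q3 q2-b->q2 q2-c->q2 q3-a->q0 q3-b->q3 q3-c->q3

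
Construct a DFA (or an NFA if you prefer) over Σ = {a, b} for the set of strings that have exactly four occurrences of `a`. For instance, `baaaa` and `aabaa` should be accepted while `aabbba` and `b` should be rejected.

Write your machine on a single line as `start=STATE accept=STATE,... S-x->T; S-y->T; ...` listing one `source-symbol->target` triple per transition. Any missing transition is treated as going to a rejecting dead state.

start=S0; accept=S4; S0-a->S1; S0-b->S0; S1-a->S2; S1-b->S1; S2-a->S3; S2-b->S2; S3-a->S4; S3-b->S3; S4-a->S5; S4-b->S4; S5-a->S5; S5-b->S5

Only the number of `a`s matters, and only up to 5. Make a chain S0 → S1 → S2 → S3 → S4 → S5 advanced by each `a` (with S5 absorbing); every other symbol self-loops. The accepting set is {S4}.
With 6 states:
        a   b  
>  S0   S1  S0 
   S1   S2  S1 
   S2   S3  S2 
   S3   S4  S3 
 * S4   S5  S4 
   S5   S5  S5 
(> = start, * = accepting)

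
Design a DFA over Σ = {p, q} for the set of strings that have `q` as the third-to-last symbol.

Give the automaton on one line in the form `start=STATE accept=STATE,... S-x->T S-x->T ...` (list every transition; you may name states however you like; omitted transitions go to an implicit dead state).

Because acceptance depends on a position counted from the end, the machine has to buffer the most recent 3 symbols. Make each state the string of the last up-to-3 symbols read; on input `x` shift the window left and append `x`. Accept when the buffered window has length 3 and begins with `q`.
          p    q  
>  s0     s1   s2 
   s1     s3   s4 
   s2     s5   s6 
   s3     s7   s8 
   s4     s9  s10 
   s5    s11  s12 
   s6    s13  s14 
   s7     s7   s8 
   s8     s9  s10 
   s9    s11  s12 
   s10   s13  s14 
 * s11    s7   s8 
 * s12    s9  s10 
 * s13   s11  s12 
 * s14   s13  s14 
(> = start, * = accepting)

start=s0 accept=s11,s12,s13,s14 s0-p->s1 s0-q->s2 s1-p->s3 s1-q->s4 s2-p->s5 s2-q->s6 s3-p->s7 s3-q->s8 s4-p->s9 s4-q->s10 s5-p->s11 s5-q->s12 s6-p->s13 s6-q->s14 s7-p->s7 s7-q->s8 s8-p->s9 s8-q->s10 s9-p->s11 s9-q->s12 s10-p->s13 s10-q->s14 s11-p->s7 s11-q->s8 s12-p->s9 s12-q->s10 s13-p->s11 s13-q->s12 s14-p->s13 s14-q->s14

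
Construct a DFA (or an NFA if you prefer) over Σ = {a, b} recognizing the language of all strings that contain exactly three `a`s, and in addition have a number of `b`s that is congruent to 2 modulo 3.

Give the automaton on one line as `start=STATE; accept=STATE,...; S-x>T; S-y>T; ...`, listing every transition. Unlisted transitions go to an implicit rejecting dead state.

start=q0; accept=q12; q0-a>q1; q0-b>q2; q1-a>q3; q1-b>q4; q2-a>q4; q2-b>q5; q3-a>q6; q3-b>q7; q4-a>q7; q4-b>q8; q5-a>q8; q5-b>q0; q6-a>q9; q6-b>q10; q7-a>q10; q7-b>q11; q8-a>q11; q8-b>q1; q9-a>q9; q9-b>q9; q10-a>q9; q10-b>q12; q11-a>q12; q11-b>q3; q12-a>q9; q12-b>q6

Build one automaton per condition and run them in lockstep. The first has 5 states tracking the count of `a`s, saturating at 4; the second has 3 states tracking the count of `b`s modulo 3. A product state is a pair (one from each), accepting exactly when both do. After merging equivalent states the machine shrinks.
With 13 states:
          a    b  
>  q0     q1   q2 
   q1     q3   q4 
   q2     q4   q5 
   q3     q6   q7 
   q4     q7   q8 
   q5     q8   q0 
   q6     q9  q10 
   q7    q10  q11 
   q8    q11   q1 
   q9     q9   q9 
   q10    q9  q12 
   q11   q12   q3 
 * q12    q9   q6 
(> = start, * = accepting)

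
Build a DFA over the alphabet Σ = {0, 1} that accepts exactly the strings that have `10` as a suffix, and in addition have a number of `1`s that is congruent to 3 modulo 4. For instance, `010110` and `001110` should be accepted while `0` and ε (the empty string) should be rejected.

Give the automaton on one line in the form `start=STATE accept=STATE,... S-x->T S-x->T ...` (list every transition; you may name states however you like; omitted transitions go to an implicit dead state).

start=s0 accept=s8 s0-0->s0 s0-1->s1 s1-0->s2 s1-1->s3 s2-0->s4 s2-1->s3 s3-0->s5 s3-1->s6 s4-0->s4 s4-1->s3 s5-0->s7 s5-1->s6 s6-0->s8 s6-1->s9 s7-0->s7 s7-1->s6 s8-0->s10 s8-1->s9 s9-0->s11 s9-1->s1 s10-0->s10 s10-1->s9 s11-0->s0 s11-1->s1

Build one automaton per condition and run them in lockstep. One (3 states) tracks how much of the suffix `10` has currently been matched; the other (4 states) tracks the count of `1`s modulo 4. Each combined state is a pair, one component from each; accept when both components accept.
A 12-state machine:
          0    1  
>  s0     s0   s1 
   s1     s2   s3 
   s2     s4   s3 
   s3     s5   s6 
   s4     s4   s3 
   s5     s7   s6 
   s6     s8   s9 
   s7     s7   s6 
 * s8    s10   s9 
   s9    s11   s1 
   s10   s10   s9 
   s11    s0   s1 
(> = start, * = accepting)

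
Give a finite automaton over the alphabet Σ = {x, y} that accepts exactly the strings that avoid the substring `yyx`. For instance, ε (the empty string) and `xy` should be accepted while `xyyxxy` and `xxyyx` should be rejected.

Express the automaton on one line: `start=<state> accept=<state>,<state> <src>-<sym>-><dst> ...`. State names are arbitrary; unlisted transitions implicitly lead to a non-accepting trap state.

This is the complement of 'contains `yyx`'. Use the same substring-matching states — s0 through s3 holding how much of `yyx` has just been matched — but flip the accepting set: everything except the trap s3 accepts.
With 4 states:
        x   y  
>* s0   s0  s1 
 * s1   s0  s2 
 * s2   s3  s2 
   s3   s3  s3 
(> = start, * = accepting)

start=s0 accept=s0,s1,s2 s0-x->s0 s0-y->s1 s1-x->s0 s1-y->s2 s2-x->s3 s2-y->s2 s3-x->s3 s3-y->s3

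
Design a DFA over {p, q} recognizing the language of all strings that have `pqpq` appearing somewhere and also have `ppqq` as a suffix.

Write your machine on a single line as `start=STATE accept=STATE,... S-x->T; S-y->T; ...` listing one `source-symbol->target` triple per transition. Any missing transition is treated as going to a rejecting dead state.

Run two small machines in parallel and take their product. One (5 states) tracks whether and how much of `pqpq` has been seen; the other (5 states) tracks how much of the suffix `ppqq` has currently been matched. Each combined state is a pair, one component from each; accept when both components accept. After merging equivalent states the machine shrinks.
With 9 states:
       p  q 
>  A   B  A 
   B   B  C 
   C   D  A 
   D   B  E 
   E   F  E 
   F   G  E 
   G   G  H 
   H   F  I 
 * I   F  E 
(> = start, * = accepting)

start=A; accept=I; A-p->B; A-q->A; B-p->B; B-q->C; C-p->D; C-q->A; D-p->B; D-q->E; E-p->F; E-q->E; F-p->G; F-q->E; G-p->G; G-q->H; H-p->F; H-q->I; I-p->F; I-q->E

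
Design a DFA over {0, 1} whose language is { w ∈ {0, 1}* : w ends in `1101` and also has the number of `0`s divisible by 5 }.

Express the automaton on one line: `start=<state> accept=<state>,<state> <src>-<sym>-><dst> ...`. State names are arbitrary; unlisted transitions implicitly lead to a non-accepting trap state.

Run two small machines in parallel and take their product. The first has 5 states tracking how much of the suffix `1101` has currently been matched; the second has 5 states tracking the count of `0`s modulo 5. A product state is a pair (one from each), accepting exactly when both do. After merging equivalent states the machine shrinks.
9 states suffice.
        0   1  
>  S0   S1  S0 
   S1   S2  S1 
   S2   S3  S2 
   S3   S4  S3 
   S4   S0  S5 
   S5   S0  S6 
   S6   S7  S6 
   S7   S1  S8 
 * S8   S1  S0 
(> = start, * = accepting)

start=S0 accept=S8 S0-0->S1 S0-1->S0 S1-0->S2 S1-1->S1 S2-0->S3 S2-1->S2 S3-0->S4 S3-1->S3 S4-0->S0 S4-1->S5 S5-0->S0 S5-1->S6 S6-0->S7 S6-1->S6 S7-0->S1 S7-1->S8 S8-0->S1 S8-1->S0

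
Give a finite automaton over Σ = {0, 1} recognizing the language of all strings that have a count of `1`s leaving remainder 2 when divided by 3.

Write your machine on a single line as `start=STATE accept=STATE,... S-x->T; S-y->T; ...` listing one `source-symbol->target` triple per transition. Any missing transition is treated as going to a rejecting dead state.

start=A; accept=C; A-0->A; A-1->B; B-0->B; B-1->C; C-0->C; C-1->A

The only thing that matters is how many `1`s have appeared, reduced mod 3. Use one state per residue: A for 0, …, C for 2. Reading `1` moves to the next residue; anything else stays put. C is accepting.
A 3-state machine:
       0  1 
>  A   A  B 
   B   B  C 
 * C   C  A 
(> = start, * = accepting)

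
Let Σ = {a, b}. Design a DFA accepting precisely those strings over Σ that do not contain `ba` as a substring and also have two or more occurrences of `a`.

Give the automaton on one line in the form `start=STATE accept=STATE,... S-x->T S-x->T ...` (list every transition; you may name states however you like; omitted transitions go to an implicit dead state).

start=q0 accept=q3,q4 q0-a->q1 q0-b->q2 q1-a->q3 q1-b->q2 q2-a->q2 q2-b->q2 q3-a->q3 q3-b->q4 q4-a->q2 q4-b->q4

Handle the two conditions separately and then intersect. The first has 3 states tracking partial matches of the forbidden pattern `ba`; the second has 4 states tracking the count of `a`s, saturating at 3. A product state is a pair (one from each), accepting exactly when both do. Equivalent product states are then merged.
With 5 states:
        a   b  
>  q0   q1  q2 
   q1   q3  q2 
   q2   q2  q2 
 * q3   q3  q4 
 * q4   q2  q4 
(> = start, * = accepting)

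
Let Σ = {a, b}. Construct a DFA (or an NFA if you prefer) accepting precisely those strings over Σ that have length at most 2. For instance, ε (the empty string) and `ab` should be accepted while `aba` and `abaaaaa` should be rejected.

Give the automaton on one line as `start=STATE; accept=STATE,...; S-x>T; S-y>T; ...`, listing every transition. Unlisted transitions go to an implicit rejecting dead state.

Count input length up to 3: every symbol moves from q0 toward q3, which means 'more than 2' and absorbs. Accept from {q0, q1, q2}.
        a   b  
>* q0   q1  q1 
 * q1   q2  q2 
 * q2   q3  q3 
   q3   q3  q3 
(> = start, * = accepting)

start=q0; accept=q0,q1,q2; q0-a>q1; q0-b>q1; q1-a>q2; q1-b>q2; q2-a>q3; q2-b>q3; q3-a>q3; q3-b>q3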